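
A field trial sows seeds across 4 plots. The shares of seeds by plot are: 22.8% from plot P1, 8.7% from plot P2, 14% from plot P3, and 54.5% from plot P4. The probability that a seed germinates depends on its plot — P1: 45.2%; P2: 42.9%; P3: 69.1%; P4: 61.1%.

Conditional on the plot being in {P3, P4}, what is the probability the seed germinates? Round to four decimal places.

0.6274

Let S = {P3, P4}.
P(S) = 0.14 + 0.545 = 0.685.
P(G ∩ S) = 0.691·0.14 + 0.611·0.545 = 0.09674 + 0.332995 = 0.429735.
P(G | S) = 0.429735 / 0.685 = 0.627350…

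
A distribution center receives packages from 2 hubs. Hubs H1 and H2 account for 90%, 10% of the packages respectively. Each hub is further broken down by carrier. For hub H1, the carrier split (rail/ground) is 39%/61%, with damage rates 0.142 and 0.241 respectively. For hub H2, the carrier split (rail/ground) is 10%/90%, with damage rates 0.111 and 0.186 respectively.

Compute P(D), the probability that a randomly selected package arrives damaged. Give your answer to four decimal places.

0.2000

P(D|H1) = 0.39·0.142 + 0.61·0.241 = 0.05538 + 0.14701 = 0.20239
P(D|H2) = 0.1·0.111 + 0.9·0.186 = 0.0111 + 0.1674 = 0.1785
Then overall,
P(D) = 0.9·0.20239 + 0.1·0.1785
      = 0.182151 + 0.01785 = 0.200001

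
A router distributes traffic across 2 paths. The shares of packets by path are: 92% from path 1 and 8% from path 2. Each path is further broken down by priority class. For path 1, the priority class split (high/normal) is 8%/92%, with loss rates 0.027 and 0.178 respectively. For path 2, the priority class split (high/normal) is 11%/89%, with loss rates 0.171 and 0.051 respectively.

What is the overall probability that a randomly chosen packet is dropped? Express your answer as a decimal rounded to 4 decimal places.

P(L|1) = 0.08·0.027 + 0.92·0.178 = 0.00216 + 0.16376 = 0.16592
P(L|2) = 0.11·0.171 + 0.89·0.051 = 0.01881 + 0.04539 = 0.0642
Then overall,
P(L) = 0.92·0.16592 + 0.08·0.0642
      = 0.1526464 + 0.005136 = 0.1577824

0.1578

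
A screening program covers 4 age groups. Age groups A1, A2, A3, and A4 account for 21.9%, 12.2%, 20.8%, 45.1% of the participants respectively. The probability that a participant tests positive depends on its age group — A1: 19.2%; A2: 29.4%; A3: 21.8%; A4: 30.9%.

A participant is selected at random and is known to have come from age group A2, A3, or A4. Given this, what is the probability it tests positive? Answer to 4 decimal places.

P(T|S) ≈ 0.2824

Let S = {A2, A3, A4}.
P(S) = 0.122 + 0.208 + 0.451 = 0.781.
P(T ∩ S) = 0.294·0.122 + 0.218·0.208 + 0.309·0.451 = 0.035868 + 0.045344 + 0.139359 = 0.220571.
P(T | S) = 0.220571 / 0.781 = 0.282421…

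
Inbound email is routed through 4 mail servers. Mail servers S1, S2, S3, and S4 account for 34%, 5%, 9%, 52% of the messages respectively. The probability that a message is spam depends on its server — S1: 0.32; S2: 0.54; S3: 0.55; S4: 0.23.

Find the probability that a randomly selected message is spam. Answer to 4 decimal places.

P(S) = P(S|S1)·P(S1) + P(S|S2)·P(S2) + P(S|S3)·P(S3) + P(S|S4)·P(S4)
      = 0.32·0.34 + 0.54·0.05 + 0.55·0.09 + 0.23·0.52
      = 0.1088 + 0.027 + 0.0495 + 0.1196 = 0.3049

P(S) ≈ 0.3049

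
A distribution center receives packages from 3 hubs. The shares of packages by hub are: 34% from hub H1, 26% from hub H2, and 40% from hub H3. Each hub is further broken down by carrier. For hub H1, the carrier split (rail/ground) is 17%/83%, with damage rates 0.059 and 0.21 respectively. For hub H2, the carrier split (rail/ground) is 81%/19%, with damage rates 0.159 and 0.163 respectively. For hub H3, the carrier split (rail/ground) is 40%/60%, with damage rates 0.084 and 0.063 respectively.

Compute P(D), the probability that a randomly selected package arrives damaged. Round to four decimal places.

P(D) ≈ 0.1328

P(D|H1) = 0.17·0.059 + 0.83·0.21 = 0.01003 + 0.1743 = 0.18433
P(D|H2) = 0.81·0.159 + 0.19·0.163 = 0.12879 + 0.03097 = 0.15976
P(D|H3) = 0.4·0.084 + 0.6·0.063 = 0.0336 + 0.0378 = 0.0714
By total probability over the outer partition,
P(D) = 0.34·0.18433 + 0.26·0.15976 + 0.4·0.0714
      = 0.0626722 + 0.0415376 + 0.02856 = 0.1327698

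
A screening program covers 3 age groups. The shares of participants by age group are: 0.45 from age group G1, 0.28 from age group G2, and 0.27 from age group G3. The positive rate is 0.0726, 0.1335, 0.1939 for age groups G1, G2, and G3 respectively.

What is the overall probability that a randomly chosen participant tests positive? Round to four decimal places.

0.1224

P(T) = P(T|G1)·P(G1) + P(T|G2)·P(G2) + P(T|G3)·P(G3)
      = 0.0726·0.45 + 0.1335·0.28 + 0.1939·0.27
      = 0.03267 + 0.03738 + 0.052353 = 0.122403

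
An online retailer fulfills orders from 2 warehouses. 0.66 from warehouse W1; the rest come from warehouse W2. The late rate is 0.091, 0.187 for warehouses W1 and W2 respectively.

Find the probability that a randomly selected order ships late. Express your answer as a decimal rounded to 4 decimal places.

P(L) ≈ 0.1236

P(W2) = 1 − (0.66) = 0.34.
By the law of total probability,
P(L) = P(L|W1)·P(W1) + P(L|W2)·P(W2)
      = 0.091·0.66 + 0.187·0.34
      = 0.06006 + 0.06358 = 0.12364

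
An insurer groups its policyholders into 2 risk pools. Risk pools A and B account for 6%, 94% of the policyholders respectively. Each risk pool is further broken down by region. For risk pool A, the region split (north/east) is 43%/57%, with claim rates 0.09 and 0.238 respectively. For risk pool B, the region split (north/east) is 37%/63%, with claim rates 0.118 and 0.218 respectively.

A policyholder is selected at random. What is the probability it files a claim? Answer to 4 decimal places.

P(C|A) = 0.43·0.09 + 0.57·0.238 = 0.0387 + 0.13566 = 0.17436
P(C|B) = 0.37·0.118 + 0.63·0.218 = 0.04366 + 0.13734 = 0.181
Then overall,
P(C) = 0.06·0.17436 + 0.94·0.181
      = 0.0104616 + 0.17014 = 0.1806016

P(C) ≈ 0.1806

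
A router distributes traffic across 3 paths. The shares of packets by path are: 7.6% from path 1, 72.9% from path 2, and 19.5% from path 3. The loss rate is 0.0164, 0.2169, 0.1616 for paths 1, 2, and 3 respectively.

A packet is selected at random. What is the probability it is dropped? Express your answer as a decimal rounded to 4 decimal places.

Summing over the partition,
P(L) = P(L|1)·P(1) + P(L|2)·P(2) + P(L|3)·P(3)
      = 0.0164·0.076 + 0.2169·0.729 + 0.1616·0.195
      = 0.0012464 + 0.1581201 + 0.031512 = 0.1908785

P(L) ≈ 0.1909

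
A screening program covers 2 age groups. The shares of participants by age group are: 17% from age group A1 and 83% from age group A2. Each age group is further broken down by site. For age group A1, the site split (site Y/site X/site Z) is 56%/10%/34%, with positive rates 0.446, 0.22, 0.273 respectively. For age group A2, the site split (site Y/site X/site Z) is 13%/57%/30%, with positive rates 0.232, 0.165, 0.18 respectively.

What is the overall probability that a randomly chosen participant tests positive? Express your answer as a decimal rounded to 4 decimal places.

P(T|A1) = 0.56·0.446 + 0.1·0.22 + 0.34·0.273 = 0.24976 + 0.022 + 0.09282 = 0.36458
P(T|A2) = 0.13·0.232 + 0.57·0.165 + 0.3·0.18 = 0.03016 + 0.09405 + 0.054 = 0.17821
Then overall,
P(T) = 0.17·0.36458 + 0.83·0.17821
      = 0.0619786 + 0.1479143 = 0.2098929

P(T) ≈ 0.2099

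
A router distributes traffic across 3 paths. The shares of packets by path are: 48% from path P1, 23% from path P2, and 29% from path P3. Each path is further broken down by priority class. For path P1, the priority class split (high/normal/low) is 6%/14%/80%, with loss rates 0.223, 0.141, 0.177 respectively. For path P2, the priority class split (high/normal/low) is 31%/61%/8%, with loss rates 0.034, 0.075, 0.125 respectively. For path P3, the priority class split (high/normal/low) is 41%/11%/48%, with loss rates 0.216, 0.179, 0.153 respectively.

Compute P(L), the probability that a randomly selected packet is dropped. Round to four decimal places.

P(L|P1) = 0.06·0.223 + 0.14·0.141 + 0.8·0.177 = 0.01338 + 0.01974 + 0.1416 = 0.17472
P(L|P2) = 0.31·0.034 + 0.61·0.075 + 0.08·0.125 = 0.01054 + 0.04575 + 0.01 = 0.06629
P(L|P3) = 0.41·0.216 + 0.11·0.179 + 0.48·0.153 = 0.08856 + 0.01969 + 0.07344 = 0.18169
Then overall,
P(L) = 0.48·0.17472 + 0.23·0.06629 + 0.29·0.18169
      = 0.0838656 + 0.0152467 + 0.0526901 = 0.1518024

0.1518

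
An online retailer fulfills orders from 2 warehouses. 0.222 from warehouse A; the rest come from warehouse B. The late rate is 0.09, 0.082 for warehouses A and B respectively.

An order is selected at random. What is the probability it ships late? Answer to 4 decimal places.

P(B) = 1 − (0.222) = 0.778.
Using total probability over the partition,
P(L) = P(L|A)·P(A) + P(L|B)·P(B)
      = 0.09·0.222 + 0.082·0.778
      = 0.01998 + 0.063796 = 0.083776

P(L) ≈ 0.0838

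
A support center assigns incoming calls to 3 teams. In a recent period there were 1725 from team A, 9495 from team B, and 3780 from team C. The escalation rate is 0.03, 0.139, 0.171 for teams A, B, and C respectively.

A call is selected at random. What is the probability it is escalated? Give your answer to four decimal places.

Total: 1725 + 9495 + 3780 = 15000.
P(A) = 1725/15000 = 0.115. P(B) = 9495/15000 = 0.633. P(C) = 3780/15000 = 0.252.
By the law of total probability,
P(E) = P(E|A)·P(A) + P(E|B)·P(B) + P(E|C)·P(C)
      = 0.03·0.115 + 0.139·0.633 + 0.171·0.252
      = 0.00345 + 0.087987 + 0.043092 = 0.134529

P(E) ≈ 0.1345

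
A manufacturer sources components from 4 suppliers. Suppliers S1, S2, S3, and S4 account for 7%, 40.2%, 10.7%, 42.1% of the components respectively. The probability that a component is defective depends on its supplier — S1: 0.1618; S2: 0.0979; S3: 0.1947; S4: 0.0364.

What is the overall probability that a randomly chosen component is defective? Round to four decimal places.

By the law of total probability,
P(D) = P(D|S1)·P(S1) + P(D|S2)·P(S2) + P(D|S3)·P(S3) + P(D|S4)·P(S4)
      = 0.1618·0.07 + 0.0979·0.402 + 0.1947·0.107 + 0.0364·0.421
      = 0.011326 + 0.0393558 + 0.0208329 + 0.0153244 = 0.0868391

0.0868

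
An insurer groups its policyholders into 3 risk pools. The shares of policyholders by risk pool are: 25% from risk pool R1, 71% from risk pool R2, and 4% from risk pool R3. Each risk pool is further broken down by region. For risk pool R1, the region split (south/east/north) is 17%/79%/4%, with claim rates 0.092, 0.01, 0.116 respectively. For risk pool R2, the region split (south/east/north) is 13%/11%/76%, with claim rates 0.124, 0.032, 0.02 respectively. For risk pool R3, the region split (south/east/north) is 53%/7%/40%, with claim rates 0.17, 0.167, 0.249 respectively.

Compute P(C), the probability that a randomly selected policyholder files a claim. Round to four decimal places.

P(C|R1) = 0.17·0.092 + 0.79·0.01 + 0.04·0.116 = 0.01564 + 0.0079 + 0.00464 = 0.02818
P(C|R2) = 0.13·0.124 + 0.11·0.032 + 0.76·0.02 = 0.01612 + 0.00352 + 0.0152 = 0.03484
P(C|R3) = 0.53·0.17 + 0.07·0.167 + 0.4·0.249 = 0.0901 + 0.01169 + 0.0996 = 0.20139
Then overall,
P(C) = 0.25·0.02818 + 0.71·0.03484 + 0.04·0.20139
      = 0.007045 + 0.0247364 + 0.0080556 = 0.039837

0.0398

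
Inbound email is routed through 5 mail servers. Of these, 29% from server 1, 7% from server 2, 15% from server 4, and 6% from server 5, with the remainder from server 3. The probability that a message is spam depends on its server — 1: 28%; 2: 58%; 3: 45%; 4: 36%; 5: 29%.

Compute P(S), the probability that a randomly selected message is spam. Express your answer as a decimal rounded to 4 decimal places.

P(3) = 1 − (0.29 + 0.07 + 0.15 + 0.06) = 0.43.
P(S) = P(S|1)·P(1) + P(S|2)·P(2) + P(S|3)·P(3) + P(S|4)·P(4) + P(S|5)·P(5)
      = 0.28·0.29 + 0.58·0.07 + 0.45·0.43 + 0.36·0.15 + 0.29·0.06
      = 0.0812 + 0.0406 + 0.1935 + 0.054 + 0.0174 = 0.3867

P(S) ≈ 0.3867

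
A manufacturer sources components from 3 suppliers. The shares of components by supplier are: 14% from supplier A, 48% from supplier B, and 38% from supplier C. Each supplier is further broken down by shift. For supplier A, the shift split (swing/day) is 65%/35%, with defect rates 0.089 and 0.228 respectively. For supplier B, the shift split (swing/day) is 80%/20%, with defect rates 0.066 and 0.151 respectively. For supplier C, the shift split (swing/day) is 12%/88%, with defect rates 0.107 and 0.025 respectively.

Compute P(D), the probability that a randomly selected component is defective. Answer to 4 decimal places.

P(D|A) = 0.65·0.089 + 0.35·0.228 = 0.05785 + 0.0798 = 0.13765
P(D|B) = 0.8·0.066 + 0.2·0.151 = 0.0528 + 0.0302 = 0.083
P(D|C) = 0.12·0.107 + 0.88·0.025 = 0.01284 + 0.022 = 0.03484
Then overall,
P(D) = 0.14·0.13765 + 0.48·0.083 + 0.38·0.03484
      = 0.019271 + 0.03984 + 0.0132392 = 0.0723502

0.0724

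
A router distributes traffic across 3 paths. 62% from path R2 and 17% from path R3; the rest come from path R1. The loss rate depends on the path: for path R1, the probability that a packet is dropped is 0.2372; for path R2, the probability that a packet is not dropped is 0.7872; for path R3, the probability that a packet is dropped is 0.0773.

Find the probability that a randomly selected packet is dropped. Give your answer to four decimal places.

P(L) ≈ 0.1949

P(R1) = 1 − (0.62 + 0.17) = 0.21.
P(L|R2) = 1 − 0.7872 = 0.2128.
Summing over the partition,
P(L) = P(L|R1)·P(R1) + P(L|R2)·P(R2) + P(L|R3)·P(R3)
      = 0.2372·0.21 + 0.2128·0.62 + 0.0773·0.17
      = 0.049812 + 0.131936 + 0.013141 = 0.194889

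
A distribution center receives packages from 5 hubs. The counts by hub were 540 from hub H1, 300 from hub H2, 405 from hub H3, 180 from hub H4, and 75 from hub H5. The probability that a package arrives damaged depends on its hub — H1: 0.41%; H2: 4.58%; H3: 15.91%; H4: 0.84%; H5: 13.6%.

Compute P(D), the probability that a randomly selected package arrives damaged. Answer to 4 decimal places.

Total: 540 + 300 + 405 + 180 + 75 = 1500.
P(H1) = 540/1500 = 0.36. P(H2) = 300/1500 = 0.2. P(H3) = 405/1500 = 0.27. P(H4) = 180/1500 = 0.12. P(H5) = 75/1500 = 0.05.
P(D) = P(D|H1)·P(H1) + P(D|H2)·P(H2) + P(D|H3)·P(H3) + P(D|H4)·P(H4) + P(D|H5)·P(H5)
      = 0.0041·0.36 + 0.0458·0.2 + 0.1591·0.27 + 0.0084·0.12 + 0.136·0.05
      = 0.001476 + 0.00916 + 0.042957 + 0.001008 + 0.0068 = 0.061401

P(D) ≈ 0.0614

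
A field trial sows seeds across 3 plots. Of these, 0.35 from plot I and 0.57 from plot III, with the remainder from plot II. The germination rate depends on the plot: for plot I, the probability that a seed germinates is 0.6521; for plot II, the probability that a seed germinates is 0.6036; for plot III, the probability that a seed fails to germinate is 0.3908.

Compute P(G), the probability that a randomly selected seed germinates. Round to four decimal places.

0.6238

P(II) = 1 − (0.35 + 0.57) = 0.08.
P(G|III) = 1 − 0.3908 = 0.6092.
By the law of total probability,
P(G) = P(G|I)·P(I) + P(G|II)·P(II) + P(G|III)·P(III)
      = 0.6521·0.35 + 0.6036·0.08 + 0.6092·0.57
      = 0.228235 + 0.048288 + 0.347244 = 0.623767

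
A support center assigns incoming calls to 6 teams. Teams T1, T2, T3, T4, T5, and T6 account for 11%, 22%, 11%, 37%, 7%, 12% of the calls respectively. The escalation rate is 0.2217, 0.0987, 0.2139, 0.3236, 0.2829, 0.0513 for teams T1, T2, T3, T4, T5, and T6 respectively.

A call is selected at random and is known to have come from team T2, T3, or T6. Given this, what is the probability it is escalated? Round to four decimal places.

Let S = {T2, T3, T6}.
P(S) = 0.22 + 0.11 + 0.12 = 0.45.
P(E ∩ S) = 0.0987·0.22 + 0.2139·0.11 + 0.0513·0.12 = 0.021714 + 0.023529 + 0.006156 = 0.051399.
P(E | S) = 0.051399 / 0.45 = 0.114220…

P(E|S) ≈ 0.1142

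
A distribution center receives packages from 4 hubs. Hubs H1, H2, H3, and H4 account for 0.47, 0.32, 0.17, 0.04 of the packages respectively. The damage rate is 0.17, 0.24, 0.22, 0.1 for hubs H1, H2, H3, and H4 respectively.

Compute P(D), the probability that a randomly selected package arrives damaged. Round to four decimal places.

P(D) ≈ 0.1981

P(D) = P(D|H1)·P(H1) + P(D|H2)·P(H2) + P(D|H3)·P(H3) + P(D|H4)·P(H4)
      = 0.17·0.47 + 0.24·0.32 + 0.22·0.17 + 0.1·0.04
      = 0.0799 + 0.0768 + 0.0374 + 0.004 = 0.1981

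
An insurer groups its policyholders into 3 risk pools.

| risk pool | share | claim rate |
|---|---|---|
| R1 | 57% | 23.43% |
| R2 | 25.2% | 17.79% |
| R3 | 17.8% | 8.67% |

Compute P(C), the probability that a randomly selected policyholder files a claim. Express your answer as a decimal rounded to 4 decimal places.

P(C) ≈ 0.1938

P(C) = P(C|R1)·P(R1) + P(C|R2)·P(R2) + P(C|R3)·P(R3)
      = 0.2343·0.57 + 0.1779·0.252 + 0.0867·0.178
      = 0.133551 + 0.0448308 + 0.0154326 = 0.1938144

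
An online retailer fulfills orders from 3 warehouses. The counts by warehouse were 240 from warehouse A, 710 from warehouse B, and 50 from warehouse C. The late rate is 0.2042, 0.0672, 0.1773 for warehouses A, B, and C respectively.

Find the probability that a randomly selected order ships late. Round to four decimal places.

Total: 240 + 710 + 50 = 1000.
P(A) = 240/1000 = 0.24. P(B) = 710/1000 = 0.71. P(C) = 50/1000 = 0.05.
Using total probability over the partition,
P(L) = P(L|A)·P(A) + P(L|B)·P(B) + P(L|C)·P(C)
      = 0.2042·0.24 + 0.0672·0.71 + 0.1773·0.05
      = 0.049008 + 0.047712 + 0.008865 = 0.105585

P(L) ≈ 0.1056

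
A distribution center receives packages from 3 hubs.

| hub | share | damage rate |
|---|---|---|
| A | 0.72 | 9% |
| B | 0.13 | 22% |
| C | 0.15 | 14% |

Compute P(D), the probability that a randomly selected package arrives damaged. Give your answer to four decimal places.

By the law of total probability,
P(D) = P(D|A)·P(A) + P(D|B)·P(B) + P(D|C)·P(C)
      = 0.09·0.72 + 0.22·0.13 + 0.14·0.15
      = 0.0648 + 0.0286 + 0.021 = 0.1144

P(D) ≈ 0.1144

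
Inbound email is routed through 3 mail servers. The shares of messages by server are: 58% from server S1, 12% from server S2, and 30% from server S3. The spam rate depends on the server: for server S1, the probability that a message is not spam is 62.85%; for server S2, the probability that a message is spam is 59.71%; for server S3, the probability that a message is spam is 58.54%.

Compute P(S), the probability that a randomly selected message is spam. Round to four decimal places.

P(S|S1) = 1 − 0.6285 = 0.3715.
P(S) = P(S|S1)·P(S1) + P(S|S2)·P(S2) + P(S|S3)·P(S3)
      = 0.3715·0.58 + 0.5971·0.12 + 0.5854·0.3
      = 0.21547 + 0.071652 + 0.17562 = 0.462742

0.4627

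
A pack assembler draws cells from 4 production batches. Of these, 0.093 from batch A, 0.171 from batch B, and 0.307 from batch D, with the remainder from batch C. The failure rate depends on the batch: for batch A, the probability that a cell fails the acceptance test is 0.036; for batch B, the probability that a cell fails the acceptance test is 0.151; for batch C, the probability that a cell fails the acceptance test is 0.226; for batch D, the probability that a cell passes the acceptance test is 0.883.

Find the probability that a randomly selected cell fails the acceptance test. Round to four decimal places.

P(F) ≈ 0.1620

P(C) = 1 − (0.093 + 0.171 + 0.307) = 0.429.
P(F|D) = 1 − 0.883 = 0.117.
P(F) = P(F|A)·P(A) + P(F|B)·P(B) + P(F|C)·P(C) + P(F|D)·P(D)
      = 0.036·0.093 + 0.151·0.171 + 0.226·0.429 + 0.117·0.307
      = 0.003348 + 0.025821 + 0.096954 + 0.035919 = 0.162042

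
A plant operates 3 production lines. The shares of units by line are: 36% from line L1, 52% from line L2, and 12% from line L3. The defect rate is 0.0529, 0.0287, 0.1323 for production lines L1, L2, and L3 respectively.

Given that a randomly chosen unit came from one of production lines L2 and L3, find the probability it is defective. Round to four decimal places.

0.0481

Let S = {L2, L3}.
P(S) = 0.52 + 0.12 = 0.64.
P(D ∩ S) = 0.0287·0.52 + 0.1323·0.12 = 0.014924 + 0.015876 = 0.0308.
P(D | S) = 0.0308 / 0.64 = 0.048125…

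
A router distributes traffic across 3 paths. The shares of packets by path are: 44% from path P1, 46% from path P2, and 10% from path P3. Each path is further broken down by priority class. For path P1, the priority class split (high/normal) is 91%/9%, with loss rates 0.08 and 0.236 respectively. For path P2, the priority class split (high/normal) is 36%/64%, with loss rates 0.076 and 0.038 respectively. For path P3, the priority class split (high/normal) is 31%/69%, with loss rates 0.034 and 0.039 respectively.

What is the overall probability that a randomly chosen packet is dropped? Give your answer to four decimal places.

P(L) ≈ 0.0689

P(L|P1) = 0.91·0.08 + 0.09·0.236 = 0.0728 + 0.02124 = 0.09404
P(L|P2) = 0.36·0.076 + 0.64·0.038 = 0.02736 + 0.02432 = 0.05168
P(L|P3) = 0.31·0.034 + 0.69·0.039 = 0.01054 + 0.02691 = 0.03745
By total probability over the outer partition,
P(L) = 0.44·0.09404 + 0.46·0.05168 + 0.1·0.03745
      = 0.0413776 + 0.0237728 + 0.003745 = 0.0688954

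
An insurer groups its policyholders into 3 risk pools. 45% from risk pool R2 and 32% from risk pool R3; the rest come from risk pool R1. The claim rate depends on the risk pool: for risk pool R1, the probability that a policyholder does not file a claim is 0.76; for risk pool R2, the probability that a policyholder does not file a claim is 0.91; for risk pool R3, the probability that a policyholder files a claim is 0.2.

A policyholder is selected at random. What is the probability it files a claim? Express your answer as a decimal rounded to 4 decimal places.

P(R1) = 1 − (0.45 + 0.32) = 0.23.
P(C|R1) = 1 − 0.76 = 0.24.
P(C|R2) = 1 − 0.91 = 0.09.
P(C) = P(C|R1)·P(R1) + P(C|R2)·P(R2) + P(C|R3)·P(R3)
      = 0.24·0.23 + 0.09·0.45 + 0.2·0.32
      = 0.0552 + 0.0405 + 0.064 = 0.1597

P(C) ≈ 0.1597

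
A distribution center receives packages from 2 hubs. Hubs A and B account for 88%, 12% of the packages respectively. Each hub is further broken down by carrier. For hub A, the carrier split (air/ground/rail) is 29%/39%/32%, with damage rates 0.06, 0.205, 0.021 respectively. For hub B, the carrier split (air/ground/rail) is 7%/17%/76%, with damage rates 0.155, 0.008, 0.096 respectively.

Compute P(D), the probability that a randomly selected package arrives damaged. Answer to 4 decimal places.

P(D) ≈ 0.1018

P(D|A) = 0.29·0.06 + 0.39·0.205 + 0.32·0.021 = 0.0174 + 0.07995 + 0.00672 = 0.10407
P(D|B) = 0.07·0.155 + 0.17·0.008 + 0.76·0.096 = 0.01085 + 0.00136 + 0.07296 = 0.08517
By total probability over the outer partition,
P(D) = 0.88·0.10407 + 0.12·0.08517
      = 0.0915816 + 0.0102204 = 0.101802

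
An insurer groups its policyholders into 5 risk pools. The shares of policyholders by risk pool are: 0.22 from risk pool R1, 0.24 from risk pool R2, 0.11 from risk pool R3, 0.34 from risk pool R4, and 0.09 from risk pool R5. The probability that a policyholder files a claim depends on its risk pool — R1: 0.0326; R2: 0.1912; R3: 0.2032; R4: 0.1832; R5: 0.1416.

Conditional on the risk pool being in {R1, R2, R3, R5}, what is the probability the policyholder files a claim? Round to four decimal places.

P(C|S) ≈ 0.1336

Let S = {R1, R2, R3, R5}.
P(S) = 0.22 + 0.24 + 0.11 + 0.09 = 0.66.
P(C ∩ S) = 0.0326·0.22 + 0.1912·0.24 + 0.2032·0.11 + 0.1416·0.09 = 0.007172 + 0.045888 + 0.022352 + 0.012744 = 0.088156.
P(C | S) = 0.088156 / 0.66 = 0.133570…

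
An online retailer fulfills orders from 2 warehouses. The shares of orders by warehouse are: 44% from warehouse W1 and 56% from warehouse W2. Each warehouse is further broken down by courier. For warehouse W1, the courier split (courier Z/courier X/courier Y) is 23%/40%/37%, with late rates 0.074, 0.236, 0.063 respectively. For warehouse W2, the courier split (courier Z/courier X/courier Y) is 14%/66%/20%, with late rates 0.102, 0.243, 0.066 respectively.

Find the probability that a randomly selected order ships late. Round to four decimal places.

P(L|W1) = 0.23·0.074 + 0.4·0.236 + 0.37·0.063 = 0.01702 + 0.0944 + 0.02331 = 0.13473
P(L|W2) = 0.14·0.102 + 0.66·0.243 + 0.2·0.066 = 0.01428 + 0.16038 + 0.0132 = 0.18786
Then overall,
P(L) = 0.44·0.13473 + 0.56·0.18786
      = 0.0592812 + 0.1052016 = 0.1644828

0.1645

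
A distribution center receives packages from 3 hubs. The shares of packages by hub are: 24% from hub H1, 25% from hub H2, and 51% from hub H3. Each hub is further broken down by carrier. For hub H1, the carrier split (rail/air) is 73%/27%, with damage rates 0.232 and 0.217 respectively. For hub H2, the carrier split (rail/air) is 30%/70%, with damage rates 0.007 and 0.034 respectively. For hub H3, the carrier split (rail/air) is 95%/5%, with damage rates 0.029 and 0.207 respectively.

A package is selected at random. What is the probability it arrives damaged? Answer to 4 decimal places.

P(D) ≈ 0.0805

P(D|H1) = 0.73·0.232 + 0.27·0.217 = 0.16936 + 0.05859 = 0.22795
P(D|H2) = 0.3·0.007 + 0.7·0.034 = 0.0021 + 0.0238 = 0.0259
P(D|H3) = 0.95·0.029 + 0.05·0.207 = 0.02755 + 0.01035 = 0.0379
By total probability over the outer partition,
P(D) = 0.24·0.22795 + 0.25·0.0259 + 0.51·0.0379
      = 0.054708 + 0.006475 + 0.019329 = 0.080512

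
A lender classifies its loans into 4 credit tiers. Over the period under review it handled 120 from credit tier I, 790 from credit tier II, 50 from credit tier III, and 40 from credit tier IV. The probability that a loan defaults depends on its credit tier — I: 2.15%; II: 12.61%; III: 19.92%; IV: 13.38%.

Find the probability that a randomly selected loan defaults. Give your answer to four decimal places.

Total: 120 + 790 + 50 + 40 = 1000.
P(I) = 120/1000 = 0.12. P(II) = 790/1000 = 0.79. P(III) = 50/1000 = 0.05. P(IV) = 40/1000 = 0.04.
Using total probability over the partition,
P(D) = P(D|I)·P(I) + P(D|II)·P(II) + P(D|III)·P(III) + P(D|IV)·P(IV)
      = 0.0215·0.12 + 0.1261·0.79 + 0.1992·0.05 + 0.1338·0.04
      = 0.00258 + 0.099619 + 0.00996 + 0.005352 = 0.117511

P(D) ≈ 0.1175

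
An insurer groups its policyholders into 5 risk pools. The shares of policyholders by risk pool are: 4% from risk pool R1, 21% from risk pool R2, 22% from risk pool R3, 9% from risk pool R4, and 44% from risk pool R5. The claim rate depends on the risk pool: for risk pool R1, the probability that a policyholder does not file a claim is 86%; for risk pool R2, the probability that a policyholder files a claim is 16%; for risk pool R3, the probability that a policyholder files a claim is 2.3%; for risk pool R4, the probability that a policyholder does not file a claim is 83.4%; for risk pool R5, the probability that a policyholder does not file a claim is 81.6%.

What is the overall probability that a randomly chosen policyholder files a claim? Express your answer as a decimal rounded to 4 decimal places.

0.1402

P(C|R1) = 1 − 0.86 = 0.14.
P(C|R4) = 1 − 0.834 = 0.166.
P(C|R5) = 1 − 0.816 = 0.184.
By the law of total probability,
P(C) = P(C|R1)·P(R1) + P(C|R2)·P(R2) + P(C|R3)·P(R3) + P(C|R4)·P(R4) + P(C|R5)·P(R5)
      = 0.14·0.04 + 0.16·0.21 + 0.023·0.22 + 0.166·0.09 + 0.184·0.44
      = 0.0056 + 0.0336 + 0.00506 + 0.01494 + 0.08096 = 0.14016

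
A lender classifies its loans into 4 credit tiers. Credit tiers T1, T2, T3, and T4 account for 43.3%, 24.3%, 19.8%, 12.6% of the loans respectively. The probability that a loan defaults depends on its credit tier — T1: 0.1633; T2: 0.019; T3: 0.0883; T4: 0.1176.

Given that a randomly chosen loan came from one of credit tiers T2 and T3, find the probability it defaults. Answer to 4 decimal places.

Let S = {T2, T3}.
P(S) = 0.243 + 0.198 = 0.441.
P(D ∩ S) = 0.019·0.243 + 0.0883·0.198 = 0.004617 + 0.0174834 = 0.0221004.
P(D | S) = 0.0221004 / 0.441 = 0.050114…

0.0501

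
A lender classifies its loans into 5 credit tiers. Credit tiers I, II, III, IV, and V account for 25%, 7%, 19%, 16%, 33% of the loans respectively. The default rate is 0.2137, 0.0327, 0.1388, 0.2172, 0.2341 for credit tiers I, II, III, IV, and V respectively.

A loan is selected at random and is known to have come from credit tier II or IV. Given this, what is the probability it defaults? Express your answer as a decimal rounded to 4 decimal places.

P(D|S) ≈ 0.1610

Let S = {II, IV}.
P(S) = 0.07 + 0.16 = 0.23.
P(D ∩ S) = 0.0327·0.07 + 0.2172·0.16 = 0.002289 + 0.034752 = 0.037041.
P(D | S) = 0.037041 / 0.23 = 0.161048…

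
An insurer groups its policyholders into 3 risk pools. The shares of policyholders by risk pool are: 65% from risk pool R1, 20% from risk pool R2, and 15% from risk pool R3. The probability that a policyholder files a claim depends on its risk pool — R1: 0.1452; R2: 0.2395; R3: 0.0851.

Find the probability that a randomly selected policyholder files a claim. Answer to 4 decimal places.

P(C) ≈ 0.1550

Summing over the partition,
P(C) = P(C|R1)·P(R1) + P(C|R2)·P(R2) + P(C|R3)·P(R3)
      = 0.1452·0.65 + 0.2395·0.2 + 0.0851·0.15
      = 0.09438 + 0.0479 + 0.012765 = 0.155045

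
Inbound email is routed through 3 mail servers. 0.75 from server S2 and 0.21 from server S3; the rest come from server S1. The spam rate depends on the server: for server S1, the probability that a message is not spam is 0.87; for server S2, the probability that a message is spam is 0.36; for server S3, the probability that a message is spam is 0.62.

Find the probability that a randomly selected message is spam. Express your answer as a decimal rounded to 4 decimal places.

P(S1) = 1 − (0.75 + 0.21) = 0.04.
P(S|S1) = 1 − 0.87 = 0.13.
Using total probability over the partition,
P(S) = P(S|S1)·P(S1) + P(S|S2)·P(S2) + P(S|S3)·P(S3)
      = 0.13·0.04 + 0.36·0.75 + 0.62·0.21
      = 0.0052 + 0.27 + 0.1302 = 0.4054

P(S) ≈ 0.4054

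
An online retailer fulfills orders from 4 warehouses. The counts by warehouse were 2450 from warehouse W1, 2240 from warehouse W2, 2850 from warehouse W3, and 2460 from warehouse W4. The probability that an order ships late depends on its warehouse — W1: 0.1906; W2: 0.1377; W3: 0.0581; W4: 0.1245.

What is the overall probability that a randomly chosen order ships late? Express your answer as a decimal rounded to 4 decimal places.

Total: 2450 + 2240 + 2850 + 2460 = 10000.
P(W1) = 2450/10000 = 0.245. P(W2) = 2240/10000 = 0.224. P(W3) = 2850/10000 = 0.285. P(W4) = 2460/10000 = 0.246.
P(L) = P(L|W1)·P(W1) + P(L|W2)·P(W2) + P(L|W3)·P(W3) + P(L|W4)·P(W4)
      = 0.1906·0.245 + 0.1377·0.224 + 0.0581·0.285 + 0.1245·0.246
      = 0.046697 + 0.0308448 + 0.0165585 + 0.030627 = 0.1247273

P(L) ≈ 0.1247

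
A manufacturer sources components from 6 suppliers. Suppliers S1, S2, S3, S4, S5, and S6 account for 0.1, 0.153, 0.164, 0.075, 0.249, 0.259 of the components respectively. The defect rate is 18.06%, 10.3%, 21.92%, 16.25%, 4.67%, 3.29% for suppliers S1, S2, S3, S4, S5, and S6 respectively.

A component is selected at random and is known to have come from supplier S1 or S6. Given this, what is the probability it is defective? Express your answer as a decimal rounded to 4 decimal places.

P(D|S) ≈ 0.0740

Let S = {S1, S6}.
P(S) = 0.1 + 0.259 = 0.359.
P(D ∩ S) = 0.1806·0.1 + 0.0329·0.259 = 0.01806 + 0.0085211 = 0.0265811.
P(D | S) = 0.0265811 / 0.359 = 0.074042…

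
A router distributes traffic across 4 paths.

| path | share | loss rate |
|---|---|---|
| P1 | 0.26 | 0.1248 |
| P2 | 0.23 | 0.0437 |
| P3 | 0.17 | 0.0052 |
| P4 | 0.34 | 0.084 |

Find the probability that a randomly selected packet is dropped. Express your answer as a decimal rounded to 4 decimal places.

0.0719

P(L) = P(L|P1)·P(P1) + P(L|P2)·P(P2) + P(L|P3)·P(P3) + P(L|P4)·P(P4)
      = 0.1248·0.26 + 0.0437·0.23 + 0.0052·0.17 + 0.084·0.34
      = 0.032448 + 0.010051 + 0.000884 + 0.02856 = 0.071943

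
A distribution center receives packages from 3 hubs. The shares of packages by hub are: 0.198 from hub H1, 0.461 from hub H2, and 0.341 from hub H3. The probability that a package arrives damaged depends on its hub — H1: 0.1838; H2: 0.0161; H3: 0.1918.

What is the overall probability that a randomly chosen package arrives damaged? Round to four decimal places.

P(D) = P(D|H1)·P(H1) + P(D|H2)·P(H2) + P(D|H3)·P(H3)
      = 0.1838·0.198 + 0.0161·0.461 + 0.1918·0.341
      = 0.0363924 + 0.0074221 + 0.0654038 = 0.1092183

P(D) ≈ 0.1092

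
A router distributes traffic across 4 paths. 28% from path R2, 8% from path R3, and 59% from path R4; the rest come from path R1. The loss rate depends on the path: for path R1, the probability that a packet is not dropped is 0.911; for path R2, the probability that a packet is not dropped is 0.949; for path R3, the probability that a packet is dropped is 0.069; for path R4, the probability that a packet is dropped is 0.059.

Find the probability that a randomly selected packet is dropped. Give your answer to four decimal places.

P(L) ≈ 0.0591

P(R1) = 1 − (0.28 + 0.08 + 0.59) = 0.05.
P(L|R1) = 1 − 0.911 = 0.089.
P(L|R2) = 1 − 0.949 = 0.051.
P(L) = P(L|R1)·P(R1) + P(L|R2)·P(R2) + P(L|R3)·P(R3) + P(L|R4)·P(R4)
      = 0.089·0.05 + 0.051·0.28 + 0.069·0.08 + 0.059·0.59
      = 0.00445 + 0.01428 + 0.00552 + 0.03481 = 0.05906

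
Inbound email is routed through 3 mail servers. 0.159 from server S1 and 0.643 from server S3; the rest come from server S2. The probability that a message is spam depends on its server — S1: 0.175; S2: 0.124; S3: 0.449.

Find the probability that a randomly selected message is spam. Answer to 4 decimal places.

P(S2) = 1 − (0.159 + 0.643) = 0.198.
P(S) = P(S|S1)·P(S1) + P(S|S2)·P(S2) + P(S|S3)·P(S3)
      = 0.175·0.159 + 0.124·0.198 + 0.449·0.643
      = 0.027825 + 0.024552 + 0.288707 = 0.341084

P(S) ≈ 0.3411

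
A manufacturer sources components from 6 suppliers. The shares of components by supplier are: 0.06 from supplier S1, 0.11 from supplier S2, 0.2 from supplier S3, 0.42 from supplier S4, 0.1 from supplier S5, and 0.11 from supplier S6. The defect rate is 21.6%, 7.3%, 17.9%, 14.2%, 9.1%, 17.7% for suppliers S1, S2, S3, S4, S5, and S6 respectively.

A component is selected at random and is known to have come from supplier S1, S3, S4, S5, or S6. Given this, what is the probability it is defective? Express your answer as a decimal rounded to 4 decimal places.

Let S = {S1, S3, S4, S5, S6}.
P(S) = 0.06 + 0.2 + 0.42 + 0.1 + 0.11 = 0.89.
P(D ∩ S) = 0.216·0.06 + 0.179·0.2 + 0.142·0.42 + 0.091·0.1 + 0.177·0.11 = 0.01296 + 0.0358 + 0.05964 + 0.0091 + 0.01947 = 0.13697.
P(D | S) = 0.13697 / 0.89 = 0.153899…

P(D|S) ≈ 0.1539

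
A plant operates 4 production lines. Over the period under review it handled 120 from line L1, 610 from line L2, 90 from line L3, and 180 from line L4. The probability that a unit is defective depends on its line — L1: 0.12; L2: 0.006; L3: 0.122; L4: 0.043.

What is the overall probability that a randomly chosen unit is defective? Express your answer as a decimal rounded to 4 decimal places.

Total: 120 + 610 + 90 + 180 = 1000.
P(L1) = 120/1000 = 0.12. P(L2) = 610/1000 = 0.61. P(L3) = 90/1000 = 0.09. P(L4) = 180/1000 = 0.18.
P(D) = P(D|L1)·P(L1) + P(D|L2)·P(L2) + P(D|L3)·P(L3) + P(D|L4)·P(L4)
      = 0.12·0.12 + 0.006·0.61 + 0.122·0.09 + 0.043·0.18
      = 0.0144 + 0.00366 + 0.01098 + 0.00774 = 0.03678

0.0368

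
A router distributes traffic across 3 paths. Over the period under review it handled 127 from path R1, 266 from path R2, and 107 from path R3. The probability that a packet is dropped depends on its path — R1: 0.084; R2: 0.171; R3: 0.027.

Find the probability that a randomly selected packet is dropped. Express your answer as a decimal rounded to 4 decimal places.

P(L) ≈ 0.1181

Total: 127 + 266 + 107 = 500.
P(R1) = 127/500 = 0.254. P(R2) = 266/500 = 0.532. P(R3) = 107/500 = 0.214.
P(L) = P(L|R1)·P(R1) + P(L|R2)·P(R2) + P(L|R3)·P(R3)
      = 0.084·0.254 + 0.171·0.532 + 0.027·0.214
      = 0.021336 + 0.090972 + 0.005778 = 0.118086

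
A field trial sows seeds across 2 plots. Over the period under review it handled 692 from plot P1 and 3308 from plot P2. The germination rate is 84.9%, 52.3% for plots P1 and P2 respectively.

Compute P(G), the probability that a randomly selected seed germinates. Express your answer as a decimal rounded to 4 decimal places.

P(G) ≈ 0.5794

Total: 692 + 3308 = 4000.
P(P1) = 692/4000 = 0.173. P(P2) = 3308/4000 = 0.827.
P(G) = P(G|P1)·P(P1) + P(G|P2)·P(P2)
      = 0.849·0.173 + 0.523·0.827
      = 0.146877 + 0.432521 = 0.579398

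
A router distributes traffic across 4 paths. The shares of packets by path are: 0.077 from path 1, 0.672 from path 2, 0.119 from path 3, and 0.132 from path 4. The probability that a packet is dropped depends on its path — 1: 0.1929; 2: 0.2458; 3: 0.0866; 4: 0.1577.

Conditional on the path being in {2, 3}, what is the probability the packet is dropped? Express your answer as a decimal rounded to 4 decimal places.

P(L|S) ≈ 0.2218

Let S = {2, 3}.
P(S) = 0.672 + 0.119 = 0.791.
P(L ∩ S) = 0.2458·0.672 + 0.0866·0.119 = 0.1651776 + 0.0103054 = 0.175483.
P(L | S) = 0.175483 / 0.791 = 0.221850…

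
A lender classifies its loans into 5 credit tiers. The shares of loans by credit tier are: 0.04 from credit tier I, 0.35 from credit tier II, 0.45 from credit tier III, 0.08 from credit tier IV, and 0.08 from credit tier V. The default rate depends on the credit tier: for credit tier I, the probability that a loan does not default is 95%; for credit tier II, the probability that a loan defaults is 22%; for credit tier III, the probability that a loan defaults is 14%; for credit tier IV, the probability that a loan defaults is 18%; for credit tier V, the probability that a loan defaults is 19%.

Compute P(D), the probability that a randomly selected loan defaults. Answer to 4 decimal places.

P(D) ≈ 0.1716

P(D|I) = 1 − 0.95 = 0.05.
By the law of total probability,
P(D) = P(D|I)·P(I) + P(D|II)·P(II) + P(D|III)·P(III) + P(D|IV)·P(IV) + P(D|V)·P(V)
      = 0.05·0.04 + 0.22·0.35 + 0.14·0.45 + 0.18·0.08 + 0.19·0.08
      = 0.002 + 0.077 + 0.063 + 0.0144 + 0.0152 = 0.1716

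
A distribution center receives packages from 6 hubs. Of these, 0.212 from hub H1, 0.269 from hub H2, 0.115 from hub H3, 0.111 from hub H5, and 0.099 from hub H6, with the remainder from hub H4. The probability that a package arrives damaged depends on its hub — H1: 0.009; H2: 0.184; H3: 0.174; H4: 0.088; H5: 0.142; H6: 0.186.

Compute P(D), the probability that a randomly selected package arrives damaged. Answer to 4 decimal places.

P(D) ≈ 0.1227

P(H4) = 1 − (0.212 + 0.269 + 0.115 + 0.111 + 0.099) = 0.194.
P(D) = P(D|H1)·P(H1) + P(D|H2)·P(H2) + P(D|H3)·P(H3) + P(D|H4)·P(H4) + P(D|H5)·P(H5) + P(D|H6)·P(H6)
      = 0.009·0.212 + 0.184·0.269 + 0.174·0.115 + 0.088·0.194 + 0.142·0.111 + 0.186·0.099
      = 0.001908 + 0.049496 + 0.02001 + 0.017072 + 0.015762 + 0.018414 = 0.122662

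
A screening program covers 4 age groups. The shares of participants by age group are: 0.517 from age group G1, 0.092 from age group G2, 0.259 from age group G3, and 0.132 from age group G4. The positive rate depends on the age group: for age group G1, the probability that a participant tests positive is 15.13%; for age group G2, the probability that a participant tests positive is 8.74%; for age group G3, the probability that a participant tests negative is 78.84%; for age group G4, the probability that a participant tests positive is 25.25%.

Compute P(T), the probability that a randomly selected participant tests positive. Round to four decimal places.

P(T|G3) = 1 − 0.7884 = 0.2116.
By the law of total probability,
P(T) = P(T|G1)·P(G1) + P(T|G2)·P(G2) + P(T|G3)·P(G3) + P(T|G4)·P(G4)
      = 0.1513·0.517 + 0.0874·0.092 + 0.2116·0.259 + 0.2525·0.132
      = 0.0782221 + 0.0080408 + 0.0548044 + 0.03333 = 0.1743973

P(T) ≈ 0.1744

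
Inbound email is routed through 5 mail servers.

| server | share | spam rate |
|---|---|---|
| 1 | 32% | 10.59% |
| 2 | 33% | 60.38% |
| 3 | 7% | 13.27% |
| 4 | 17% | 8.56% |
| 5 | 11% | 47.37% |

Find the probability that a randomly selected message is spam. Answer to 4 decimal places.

Summing over the partition,
P(S) = P(S|1)·P(1) + P(S|2)·P(2) + P(S|3)·P(3) + P(S|4)·P(4) + P(S|5)·P(5)
      = 0.1059·0.32 + 0.6038·0.33 + 0.1327·0.07 + 0.0856·0.17 + 0.4737·0.11
      = 0.033888 + 0.199254 + 0.009289 + 0.014552 + 0.052107 = 0.30909

P(S) ≈ 0.3091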